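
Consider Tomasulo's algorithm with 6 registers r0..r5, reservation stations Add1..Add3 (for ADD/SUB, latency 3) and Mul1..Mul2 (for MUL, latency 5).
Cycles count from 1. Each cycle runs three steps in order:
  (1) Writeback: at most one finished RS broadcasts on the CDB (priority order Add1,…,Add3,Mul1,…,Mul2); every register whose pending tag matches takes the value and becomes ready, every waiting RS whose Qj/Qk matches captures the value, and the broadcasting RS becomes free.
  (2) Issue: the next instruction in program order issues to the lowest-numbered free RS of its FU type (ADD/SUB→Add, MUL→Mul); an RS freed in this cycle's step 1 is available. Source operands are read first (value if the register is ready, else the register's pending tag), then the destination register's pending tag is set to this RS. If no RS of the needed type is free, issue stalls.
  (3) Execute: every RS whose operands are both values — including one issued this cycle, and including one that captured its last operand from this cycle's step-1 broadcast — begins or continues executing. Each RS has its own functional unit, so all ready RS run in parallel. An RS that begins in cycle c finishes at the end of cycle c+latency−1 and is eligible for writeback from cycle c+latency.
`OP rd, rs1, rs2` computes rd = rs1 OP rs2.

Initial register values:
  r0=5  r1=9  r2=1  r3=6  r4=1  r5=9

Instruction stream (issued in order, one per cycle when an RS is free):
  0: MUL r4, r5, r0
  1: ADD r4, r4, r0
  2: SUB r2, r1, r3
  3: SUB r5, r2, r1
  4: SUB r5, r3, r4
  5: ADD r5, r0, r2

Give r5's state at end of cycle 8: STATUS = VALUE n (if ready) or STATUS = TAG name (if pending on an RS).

STATUS = TAG Add2

cycle 1: issue MUL r4<-Mul1 // r0:5,r1:9,r2:1,r3:6,r4:Mul1,r5:9
cycle 2: issue ADD r4<-Add1 // r0:5,r1:9,r2:1,r3:6,r4:Add1,r5:9
cycle 3: issue SUB r2<-Add2 // r0:5,r1:9,r2:Add2,r3:6,r4:Add1,r5:9
cycle 4: issue SUB r5<-Add3 // r0:5,r1:9,r2:Add2,r3:6,r4:Add1,r5:Add3
cycle 5: stall // r0:5,r1:9,r2:Add2,r3:6,r4:Add1,r5:Add3
cycle 6: CDB Add2=3; issue SUB r5<-Add2 // r0:5,r1:9,r2:3,r3:6,r4:Add1,r5:Add2
cycle 7: CDB Mul1=45; stall // r0:5,r1:9,r2:3,r3:6,r4:Add1,r5:Add2
cycle 8: stall // r0:5,r1:9,r2:3,r3:6,r4:Add1,r5:Add2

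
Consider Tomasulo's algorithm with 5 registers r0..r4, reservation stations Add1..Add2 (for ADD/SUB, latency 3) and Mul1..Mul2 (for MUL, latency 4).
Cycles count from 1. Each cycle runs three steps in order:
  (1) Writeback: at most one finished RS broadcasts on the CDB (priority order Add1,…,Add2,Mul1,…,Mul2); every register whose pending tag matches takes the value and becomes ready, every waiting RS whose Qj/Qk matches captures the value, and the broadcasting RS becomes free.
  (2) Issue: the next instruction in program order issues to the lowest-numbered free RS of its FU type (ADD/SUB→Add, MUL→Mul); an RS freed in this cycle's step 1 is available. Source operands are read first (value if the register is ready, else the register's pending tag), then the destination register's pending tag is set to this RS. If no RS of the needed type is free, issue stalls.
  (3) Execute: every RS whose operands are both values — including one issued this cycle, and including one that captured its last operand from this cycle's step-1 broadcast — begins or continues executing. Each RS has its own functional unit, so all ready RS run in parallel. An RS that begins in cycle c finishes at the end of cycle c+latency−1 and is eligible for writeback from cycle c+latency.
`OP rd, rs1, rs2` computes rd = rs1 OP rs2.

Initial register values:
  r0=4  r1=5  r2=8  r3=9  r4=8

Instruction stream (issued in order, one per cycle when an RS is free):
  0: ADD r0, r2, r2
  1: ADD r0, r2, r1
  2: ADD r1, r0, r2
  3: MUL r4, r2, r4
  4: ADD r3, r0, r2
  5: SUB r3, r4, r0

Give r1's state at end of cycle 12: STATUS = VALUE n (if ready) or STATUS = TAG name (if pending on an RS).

STATUS = VALUE 21

cycle 1: issue ADD r0<-Add1 // r0:Add1,r1:5,r2:8,r3:9,r4:8
cycle 2: issue ADD r0<-Add2 // r0:Add2,r1:5,r2:8,r3:9,r4:8
cycle 3: stall // r0:Add2,r1:5,r2:8,r3:9,r4:8
cycle 4: CDB Add1=16; issue ADD r1<-Add1 // r0:Add2,r1:Add1,r2:8,r3:9,r4:8
cycle 5: CDB Add2=13; issue MUL r4<-Mul1 // r0:13,r1:Add1,r2:8,r3:9,r4:Mul1
cycle 6: issue ADD r3<-Add2 // r0:13,r1:Add1,r2:8,r3:Add2,r4:Mul1
cycle 7: stall // r0:13,r1:Add1,r2:8,r3:Add2,r4:Mul1
cycle 8: CDB Add1=21; issue SUB r3<-Add1 // r0:13,r1:21,r2:8,r3:Add1,r4:Mul1
cycle 9: CDB Add2=21 // r0:13,r1:21,r2:8,r3:Add1,r4:Mul1
cycle 10: CDB Mul1=64 // r0:13,r1:21,r2:8,r3:Add1,r4:64
cycle 11: - // r0:13,r1:21,r2:8,r3:Add1,r4:64
cycle 12: - // r0:13,r1:21,r2:8,r3:Add1,r4:64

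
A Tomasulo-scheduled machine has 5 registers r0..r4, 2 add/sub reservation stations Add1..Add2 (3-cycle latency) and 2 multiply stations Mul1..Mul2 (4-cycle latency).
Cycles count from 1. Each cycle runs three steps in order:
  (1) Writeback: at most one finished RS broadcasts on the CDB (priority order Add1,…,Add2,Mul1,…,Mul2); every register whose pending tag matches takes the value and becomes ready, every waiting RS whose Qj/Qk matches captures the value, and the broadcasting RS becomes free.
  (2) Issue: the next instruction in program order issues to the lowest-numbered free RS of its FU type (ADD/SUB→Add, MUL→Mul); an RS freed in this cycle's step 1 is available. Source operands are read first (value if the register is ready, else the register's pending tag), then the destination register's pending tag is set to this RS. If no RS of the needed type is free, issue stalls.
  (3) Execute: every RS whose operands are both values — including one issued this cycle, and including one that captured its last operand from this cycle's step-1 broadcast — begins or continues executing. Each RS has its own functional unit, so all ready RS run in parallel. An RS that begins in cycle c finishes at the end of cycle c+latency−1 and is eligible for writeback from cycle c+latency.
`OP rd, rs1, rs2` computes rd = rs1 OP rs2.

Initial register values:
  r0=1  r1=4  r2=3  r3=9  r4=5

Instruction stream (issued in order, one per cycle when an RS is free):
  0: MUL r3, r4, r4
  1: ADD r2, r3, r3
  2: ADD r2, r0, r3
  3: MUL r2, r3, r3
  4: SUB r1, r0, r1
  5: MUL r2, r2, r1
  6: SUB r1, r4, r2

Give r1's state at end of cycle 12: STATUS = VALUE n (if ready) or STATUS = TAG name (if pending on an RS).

STATUS = TAG Add2

  c1: issue MUL r3<-Mul1  regs: r0:1,r1:4,r2:3,r3:Mul1,r4:5
  c2: issue ADD r2<-Add1  regs: r0:1,r1:4,r2:Add1,r3:Mul1,r4:5
  c3: issue ADD r2<-Add2  regs: r0:1,r1:4,r2:Add2,r3:Mul1,r4:5
  c4: issue MUL r2<-Mul2  regs: r0:1,r1:4,r2:Mul2,r3:Mul1,r4:5
  c5: CDB Mul1=25; stall  regs: r0:1,r1:4,r2:Mul2,r3:25,r4:5
  c6: stall  regs: r0:1,r1:4,r2:Mul2,r3:25,r4:5
  c7: stall  regs: r0:1,r1:4,r2:Mul2,r3:25,r4:5
  c8: CDB Add1=50; issue SUB r1<-Add1  regs: r0:1,r1:Add1,r2:Mul2,r3:25,r4:5
  c9: CDB Add2=26; issue MUL r2<-Mul1  regs: r0:1,r1:Add1,r2:Mul1,r3:25,r4:5
  c10: CDB Mul2=625; issue SUB r1<-Add2  regs: r0:1,r1:Add2,r2:Mul1,r3:25,r4:5
  c11: CDB Add1=-3  regs: r0:1,r1:Add2,r2:Mul1,r3:25,r4:5
  c12: -  regs: r0:1,r1:Add2,r2:Mul1,r3:25,r4:5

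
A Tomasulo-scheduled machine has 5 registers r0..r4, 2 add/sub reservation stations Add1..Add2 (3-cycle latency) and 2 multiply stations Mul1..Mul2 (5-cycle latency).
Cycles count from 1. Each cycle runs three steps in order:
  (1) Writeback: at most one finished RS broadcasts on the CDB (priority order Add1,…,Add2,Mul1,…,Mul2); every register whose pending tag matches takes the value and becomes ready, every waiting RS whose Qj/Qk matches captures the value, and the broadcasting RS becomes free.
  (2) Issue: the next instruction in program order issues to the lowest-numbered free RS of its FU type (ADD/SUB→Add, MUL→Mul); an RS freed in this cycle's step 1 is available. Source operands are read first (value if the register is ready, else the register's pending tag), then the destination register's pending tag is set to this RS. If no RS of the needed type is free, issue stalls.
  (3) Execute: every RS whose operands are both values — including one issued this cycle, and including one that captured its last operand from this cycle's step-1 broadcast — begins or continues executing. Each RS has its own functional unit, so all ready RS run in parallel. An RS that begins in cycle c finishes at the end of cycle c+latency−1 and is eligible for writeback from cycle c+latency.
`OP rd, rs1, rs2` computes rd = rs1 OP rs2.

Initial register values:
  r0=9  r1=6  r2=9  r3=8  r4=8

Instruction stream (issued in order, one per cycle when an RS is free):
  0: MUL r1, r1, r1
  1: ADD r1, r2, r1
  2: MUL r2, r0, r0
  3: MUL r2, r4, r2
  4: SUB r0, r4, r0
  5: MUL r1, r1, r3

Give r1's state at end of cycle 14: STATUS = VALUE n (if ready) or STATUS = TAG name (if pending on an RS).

cycle 1: issue MUL r1<-Mul1 // r0:9,r1:Mul1,r2:9,r3:8,r4:8
cycle 2: issue ADD r1<-Add1 // r0:9,r1:Add1,r2:9,r3:8,r4:8
cycle 3: issue MUL r2<-Mul2 // r0:9,r1:Add1,r2:Mul2,r3:8,r4:8
cycle 4: stall // r0:9,r1:Add1,r2:Mul2,r3:8,r4:8
cycle 5: stall // r0:9,r1:Add1,r2:Mul2,r3:8,r4:8
cycle 6: CDB Mul1=36; issue MUL r2<-Mul1 // r0:9,r1:Add1,r2:Mul1,r3:8,r4:8
cycle 7: issue SUB r0<-Add2 // r0:Add2,r1:Add1,r2:Mul1,r3:8,r4:8
cycle 8: CDB Mul2=81; issue MUL r1<-Mul2 // r0:Add2,r1:Mul2,r2:Mul1,r3:8,r4:8
cycle 9: CDB Add1=45 // r0:Add2,r1:Mul2,r2:Mul1,r3:8,r4:8
cycle 10: CDB Add2=-1 // r0:-1,r1:Mul2,r2:Mul1,r3:8,r4:8
cycle 11: - // r0:-1,r1:Mul2,r2:Mul1,r3:8,r4:8
cycle 12: - // r0:-1,r1:Mul2,r2:Mul1,r3:8,r4:8
cycle 13: CDB Mul1=648 // r0:-1,r1:Mul2,r2:648,r3:8,r4:8
cycle 14: CDB Mul2=360 // r0:-1,r1:360,r2:648,r3:8,r4:8

STATUS = VALUE 360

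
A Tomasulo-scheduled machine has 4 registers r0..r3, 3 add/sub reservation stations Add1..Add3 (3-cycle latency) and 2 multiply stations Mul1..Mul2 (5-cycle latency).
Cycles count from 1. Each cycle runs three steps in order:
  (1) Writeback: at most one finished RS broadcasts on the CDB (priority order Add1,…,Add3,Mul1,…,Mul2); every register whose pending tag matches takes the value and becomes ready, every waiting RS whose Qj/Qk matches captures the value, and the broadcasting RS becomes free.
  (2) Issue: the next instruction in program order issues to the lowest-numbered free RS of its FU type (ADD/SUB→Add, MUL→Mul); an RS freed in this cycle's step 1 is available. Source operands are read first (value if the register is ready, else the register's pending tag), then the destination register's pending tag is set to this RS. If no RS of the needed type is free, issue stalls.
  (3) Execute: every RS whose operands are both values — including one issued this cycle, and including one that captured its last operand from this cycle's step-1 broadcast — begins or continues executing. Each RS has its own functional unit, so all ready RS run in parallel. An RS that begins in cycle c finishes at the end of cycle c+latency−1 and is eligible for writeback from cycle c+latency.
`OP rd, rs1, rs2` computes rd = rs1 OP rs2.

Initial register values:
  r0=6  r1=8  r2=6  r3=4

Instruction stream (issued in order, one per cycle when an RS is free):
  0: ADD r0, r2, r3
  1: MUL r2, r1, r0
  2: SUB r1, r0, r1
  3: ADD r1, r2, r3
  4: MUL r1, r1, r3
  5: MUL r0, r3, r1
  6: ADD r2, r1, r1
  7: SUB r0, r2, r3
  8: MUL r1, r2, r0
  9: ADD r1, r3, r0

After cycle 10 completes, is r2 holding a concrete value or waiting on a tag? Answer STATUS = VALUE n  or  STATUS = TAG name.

STATUS = TAG Add2

  c1: issue ADD r0<-Add1  regs: r0:Add1,r1:8,r2:6,r3:4
  c2: issue MUL r2<-Mul1  regs: r0:Add1,r1:8,r2:Mul1,r3:4
  c3: issue SUB r1<-Add2  regs: r0:Add1,r1:Add2,r2:Mul1,r3:4
  c4: CDB Add1=10; issue ADD r1<-Add1  regs: r0:10,r1:Add1,r2:Mul1,r3:4
  c5: issue MUL r1<-Mul2  regs: r0:10,r1:Mul2,r2:Mul1,r3:4
  c6: stall  regs: r0:10,r1:Mul2,r2:Mul1,r3:4
  c7: CDB Add2=2; stall  regs: r0:10,r1:Mul2,r2:Mul1,r3:4
  c8: stall  regs: r0:10,r1:Mul2,r2:Mul1,r3:4
  c9: CDB Mul1=80; issue MUL r0<-Mul1  regs: r0:Mul1,r1:Mul2,r2:80,r3:4
  c10: issue ADD r2<-Add2  regs: r0:Mul1,r1:Mul2,r2:Add2,r3:4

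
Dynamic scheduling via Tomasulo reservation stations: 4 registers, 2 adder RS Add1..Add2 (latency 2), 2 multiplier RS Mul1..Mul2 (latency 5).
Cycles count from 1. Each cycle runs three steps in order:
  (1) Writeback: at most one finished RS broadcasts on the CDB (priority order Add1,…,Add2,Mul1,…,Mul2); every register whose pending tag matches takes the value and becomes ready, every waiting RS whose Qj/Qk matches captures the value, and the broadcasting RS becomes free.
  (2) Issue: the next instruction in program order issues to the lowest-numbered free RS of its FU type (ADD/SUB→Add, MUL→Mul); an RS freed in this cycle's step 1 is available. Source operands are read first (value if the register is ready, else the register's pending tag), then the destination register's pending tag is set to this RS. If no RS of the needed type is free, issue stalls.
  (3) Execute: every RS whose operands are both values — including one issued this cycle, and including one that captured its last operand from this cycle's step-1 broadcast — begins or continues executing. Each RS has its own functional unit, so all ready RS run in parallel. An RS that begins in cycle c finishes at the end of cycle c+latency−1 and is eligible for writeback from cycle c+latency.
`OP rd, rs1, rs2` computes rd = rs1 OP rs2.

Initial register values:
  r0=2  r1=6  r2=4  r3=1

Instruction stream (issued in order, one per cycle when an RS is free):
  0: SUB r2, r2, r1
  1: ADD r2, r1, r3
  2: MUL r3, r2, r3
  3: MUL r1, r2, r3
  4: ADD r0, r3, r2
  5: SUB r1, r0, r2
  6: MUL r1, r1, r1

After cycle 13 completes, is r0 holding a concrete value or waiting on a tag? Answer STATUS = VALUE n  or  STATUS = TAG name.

STATUS = VALUE 14

  c1: issue SUB r2<-Add1  regs: r0:2,r1:6,r2:Add1,r3:1
  c2: issue ADD r2<-Add2  regs: r0:2,r1:6,r2:Add2,r3:1
  c3: CDB Add1=-2; issue MUL r3<-Mul1  regs: r0:2,r1:6,r2:Add2,r3:Mul1
  c4: CDB Add2=7; issue MUL r1<-Mul2  regs: r0:2,r1:Mul2,r2:7,r3:Mul1
  c5: issue ADD r0<-Add1  regs: r0:Add1,r1:Mul2,r2:7,r3:Mul1
  c6: issue SUB r1<-Add2  regs: r0:Add1,r1:Add2,r2:7,r3:Mul1
  c7: stall  regs: r0:Add1,r1:Add2,r2:7,r3:Mul1
  c8: stall  regs: r0:Add1,r1:Add2,r2:7,r3:Mul1
  c9: CDB Mul1=7; issue MUL r1<-Mul1  regs: r0:Add1,r1:Mul1,r2:7,r3:7
  c10: -  regs: r0:Add1,r1:Mul1,r2:7,r3:7
  c11: CDB Add1=14  regs: r0:14,r1:Mul1,r2:7,r3:7
  c12: -  regs: r0:14,r1:Mul1,r2:7,r3:7
  c13: CDB Add2=7  regs: r0:14,r1:Mul1,r2:7,r3:7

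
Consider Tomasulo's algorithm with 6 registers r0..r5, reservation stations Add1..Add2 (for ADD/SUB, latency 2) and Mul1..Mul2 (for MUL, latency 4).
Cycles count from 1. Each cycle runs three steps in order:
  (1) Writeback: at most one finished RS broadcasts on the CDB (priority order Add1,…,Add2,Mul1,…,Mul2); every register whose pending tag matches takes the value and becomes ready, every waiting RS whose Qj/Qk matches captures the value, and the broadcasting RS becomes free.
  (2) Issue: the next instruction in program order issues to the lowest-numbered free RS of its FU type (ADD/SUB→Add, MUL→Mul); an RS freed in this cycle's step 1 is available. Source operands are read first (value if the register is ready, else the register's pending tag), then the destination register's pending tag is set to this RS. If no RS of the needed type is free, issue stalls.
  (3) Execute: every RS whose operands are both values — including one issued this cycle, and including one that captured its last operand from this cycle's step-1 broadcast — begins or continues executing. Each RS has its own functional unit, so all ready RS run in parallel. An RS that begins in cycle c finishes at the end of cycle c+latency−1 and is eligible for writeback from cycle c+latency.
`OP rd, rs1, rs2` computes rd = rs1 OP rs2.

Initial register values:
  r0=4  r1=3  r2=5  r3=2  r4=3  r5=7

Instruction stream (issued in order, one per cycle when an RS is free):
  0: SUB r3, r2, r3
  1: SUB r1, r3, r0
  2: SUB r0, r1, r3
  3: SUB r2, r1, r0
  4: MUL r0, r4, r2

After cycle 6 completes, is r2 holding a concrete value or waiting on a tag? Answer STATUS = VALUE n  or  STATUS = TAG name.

STATUS = TAG Add2

  c1: issue SUB r3<-Add1  regs: r0:4,r1:3,r2:5,r3:Add1,r4:3,r5:7
  c2: issue SUB r1<-Add2  regs: r0:4,r1:Add2,r2:5,r3:Add1,r4:3,r5:7
  c3: CDB Add1=3; issue SUB r0<-Add1  regs: r0:Add1,r1:Add2,r2:5,r3:3,r4:3,r5:7
  c4: stall  regs: r0:Add1,r1:Add2,r2:5,r3:3,r4:3,r5:7
  c5: CDB Add2=-1; issue SUB r2<-Add2  regs: r0:Add1,r1:-1,r2:Add2,r3:3,r4:3,r5:7
  c6: issue MUL r0<-Mul1  regs: r0:Mul1,r1:-1,r2:Add2,r3:3,r4:3,r5:7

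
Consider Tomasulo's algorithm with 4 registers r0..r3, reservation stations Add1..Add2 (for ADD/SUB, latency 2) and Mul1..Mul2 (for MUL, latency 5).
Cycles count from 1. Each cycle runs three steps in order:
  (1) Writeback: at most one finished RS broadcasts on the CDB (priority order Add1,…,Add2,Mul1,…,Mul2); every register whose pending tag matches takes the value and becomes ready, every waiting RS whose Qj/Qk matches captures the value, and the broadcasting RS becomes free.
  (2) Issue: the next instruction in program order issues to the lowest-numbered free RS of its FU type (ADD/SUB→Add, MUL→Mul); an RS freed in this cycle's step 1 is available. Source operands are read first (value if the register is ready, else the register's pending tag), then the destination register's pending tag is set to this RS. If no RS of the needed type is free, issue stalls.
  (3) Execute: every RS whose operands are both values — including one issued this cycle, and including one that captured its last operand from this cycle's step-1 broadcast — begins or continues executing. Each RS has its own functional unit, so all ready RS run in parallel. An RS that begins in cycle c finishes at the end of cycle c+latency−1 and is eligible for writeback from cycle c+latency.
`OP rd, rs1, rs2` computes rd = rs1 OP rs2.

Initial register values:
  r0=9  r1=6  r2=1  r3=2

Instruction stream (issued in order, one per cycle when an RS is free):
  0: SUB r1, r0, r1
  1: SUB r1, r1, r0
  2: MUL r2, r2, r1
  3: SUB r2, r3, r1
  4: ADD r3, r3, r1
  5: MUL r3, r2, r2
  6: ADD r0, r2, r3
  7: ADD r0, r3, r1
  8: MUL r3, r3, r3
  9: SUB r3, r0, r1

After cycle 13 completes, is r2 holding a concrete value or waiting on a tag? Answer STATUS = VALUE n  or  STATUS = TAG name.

STATUS = VALUE 8

cycle 1: issue SUB r1<-Add1 // r0:9,r1:Add1,r2:1,r3:2
cycle 2: issue SUB r1<-Add2 // r0:9,r1:Add2,r2:1,r3:2
cycle 3: CDB Add1=3; issue MUL r2<-Mul1 // r0:9,r1:Add2,r2:Mul1,r3:2
cycle 4: issue SUB r2<-Add1 // r0:9,r1:Add2,r2:Add1,r3:2
cycle 5: CDB Add2=-6; issue ADD r3<-Add2 // r0:9,r1:-6,r2:Add1,r3:Add2
cycle 6: issue MUL r3<-Mul2 // r0:9,r1:-6,r2:Add1,r3:Mul2
cycle 7: CDB Add1=8; issue ADD r0<-Add1 // r0:Add1,r1:-6,r2:8,r3:Mul2
cycle 8: CDB Add2=-4; issue ADD r0<-Add2 // r0:Add2,r1:-6,r2:8,r3:Mul2
cycle 9: stall // r0:Add2,r1:-6,r2:8,r3:Mul2
cycle 10: CDB Mul1=-6; issue MUL r3<-Mul1 // r0:Add2,r1:-6,r2:8,r3:Mul1
cycle 11: stall // r0:Add2,r1:-6,r2:8,r3:Mul1
cycle 12: CDB Mul2=64; stall // r0:Add2,r1:-6,r2:8,r3:Mul1
cycle 13: stall // r0:Add2,r1:-6,r2:8,r3:Mul1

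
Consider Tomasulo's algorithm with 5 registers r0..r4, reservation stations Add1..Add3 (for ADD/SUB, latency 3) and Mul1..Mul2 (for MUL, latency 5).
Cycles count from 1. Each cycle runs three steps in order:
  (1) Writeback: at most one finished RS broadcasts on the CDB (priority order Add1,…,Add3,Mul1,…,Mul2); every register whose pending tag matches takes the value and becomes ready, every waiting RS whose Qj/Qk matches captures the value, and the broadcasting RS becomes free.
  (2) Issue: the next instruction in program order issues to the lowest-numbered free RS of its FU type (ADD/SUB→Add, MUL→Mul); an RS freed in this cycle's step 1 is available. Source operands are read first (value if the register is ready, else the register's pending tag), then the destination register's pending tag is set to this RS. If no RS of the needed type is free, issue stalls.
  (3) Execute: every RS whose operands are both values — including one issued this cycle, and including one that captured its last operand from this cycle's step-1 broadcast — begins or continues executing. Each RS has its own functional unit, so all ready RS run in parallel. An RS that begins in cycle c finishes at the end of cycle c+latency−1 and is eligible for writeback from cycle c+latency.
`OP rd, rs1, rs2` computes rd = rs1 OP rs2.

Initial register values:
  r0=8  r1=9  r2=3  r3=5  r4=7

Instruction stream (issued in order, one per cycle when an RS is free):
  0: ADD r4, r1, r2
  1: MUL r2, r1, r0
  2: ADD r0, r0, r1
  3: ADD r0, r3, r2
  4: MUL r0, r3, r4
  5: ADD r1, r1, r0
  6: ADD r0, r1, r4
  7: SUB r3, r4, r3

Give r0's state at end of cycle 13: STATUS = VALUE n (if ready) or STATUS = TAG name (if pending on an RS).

cycle 1: issue ADD r4<-Add1 // r0:8,r1:9,r2:3,r3:5,r4:Add1
cycle 2: issue MUL r2<-Mul1 // r0:8,r1:9,r2:Mul1,r3:5,r4:Add1
cycle 3: issue ADD r0<-Add2 // r0:Add2,r1:9,r2:Mul1,r3:5,r4:Add1
cycle 4: CDB Add1=12; issue ADD r0<-Add1 // r0:Add1,r1:9,r2:Mul1,r3:5,r4:12
cycle 5: issue MUL r0<-Mul2 // r0:Mul2,r1:9,r2:Mul1,r3:5,r4:12
cycle 6: CDB Add2=17; issue ADD r1<-Add2 // r0:Mul2,r1:Add2,r2:Mul1,r3:5,r4:12
cycle 7: CDB Mul1=72; issue ADD r0<-Add3 // r0:Add3,r1:Add2,r2:72,r3:5,r4:12
cycle 8: stall // r0:Add3,r1:Add2,r2:72,r3:5,r4:12
cycle 9: stall // r0:Add3,r1:Add2,r2:72,r3:5,r4:12
cycle 10: CDB Add1=77; issue SUB r3<-Add1 // r0:Add3,r1:Add2,r2:72,r3:Add1,r4:12
cycle 11: CDB Mul2=60 // r0:Add3,r1:Add2,r2:72,r3:Add1,r4:12
cycle 12: - // r0:Add3,r1:Add2,r2:72,r3:Add1,r4:12
cycle 13: CDB Add1=7 // r0:Add3,r1:Add2,r2:72,r3:7,r4:12

STATUS = TAG Add3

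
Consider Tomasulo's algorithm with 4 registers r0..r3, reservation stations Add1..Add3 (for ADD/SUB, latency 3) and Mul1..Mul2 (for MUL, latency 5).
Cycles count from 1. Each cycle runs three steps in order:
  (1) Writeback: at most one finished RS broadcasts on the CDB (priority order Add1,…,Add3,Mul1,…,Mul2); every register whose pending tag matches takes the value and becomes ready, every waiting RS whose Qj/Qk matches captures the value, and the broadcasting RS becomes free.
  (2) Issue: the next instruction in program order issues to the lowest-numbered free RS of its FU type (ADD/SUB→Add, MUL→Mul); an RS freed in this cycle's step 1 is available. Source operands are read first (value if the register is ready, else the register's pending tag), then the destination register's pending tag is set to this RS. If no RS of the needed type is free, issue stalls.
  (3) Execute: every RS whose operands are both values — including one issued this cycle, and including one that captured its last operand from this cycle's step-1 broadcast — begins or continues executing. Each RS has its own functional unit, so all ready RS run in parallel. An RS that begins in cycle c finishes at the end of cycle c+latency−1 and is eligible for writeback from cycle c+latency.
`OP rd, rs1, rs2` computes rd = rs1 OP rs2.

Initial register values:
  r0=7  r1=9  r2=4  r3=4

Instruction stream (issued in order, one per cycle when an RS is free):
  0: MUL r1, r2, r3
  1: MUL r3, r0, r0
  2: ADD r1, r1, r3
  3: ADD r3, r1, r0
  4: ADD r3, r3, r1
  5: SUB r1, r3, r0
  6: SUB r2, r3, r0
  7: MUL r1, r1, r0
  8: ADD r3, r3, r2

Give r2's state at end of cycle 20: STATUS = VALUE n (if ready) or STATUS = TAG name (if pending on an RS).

c1: issue MUL r1<-Mul1 | r0:7,r1:Mul1,r2:4,r3:4
c2: issue MUL r3<-Mul2 | r0:7,r1:Mul1,r2:4,r3:Mul2
c3: issue ADD r1<-Add1 | r0:7,r1:Add1,r2:4,r3:Mul2
c4: issue ADD r3<-Add2 | r0:7,r1:Add1,r2:4,r3:Add2
c5: issue ADD r3<-Add3 | r0:7,r1:Add1,r2:4,r3:Add3
c6: CDB Mul1=16; stall | r0:7,r1:Add1,r2:4,r3:Add3
c7: CDB Mul2=49; stall | r0:7,r1:Add1,r2:4,r3:Add3
c8: stall | r0:7,r1:Add1,r2:4,r3:Add3
c9: stall | r0:7,r1:Add1,r2:4,r3:Add3
c10: CDB Add1=65; issue SUB r1<-Add1 | r0:7,r1:Add1,r2:4,r3:Add3
c11: stall | r0:7,r1:Add1,r2:4,r3:Add3
c12: stall | r0:7,r1:Add1,r2:4,r3:Add3
c13: CDB Add2=72; issue SUB r2<-Add2 | r0:7,r1:Add1,r2:Add2,r3:Add3
c14: issue MUL r1<-Mul1 | r0:7,r1:Mul1,r2:Add2,r3:Add3
c15: stall | r0:7,r1:Mul1,r2:Add2,r3:Add3
c16: CDB Add3=137; issue ADD r3<-Add3 | r0:7,r1:Mul1,r2:Add2,r3:Add3
c17: - | r0:7,r1:Mul1,r2:Add2,r3:Add3
c18: - | r0:7,r1:Mul1,r2:Add2,r3:Add3
c19: CDB Add1=130 | r0:7,r1:Mul1,r2:Add2,r3:Add3
c20: CDB Add2=130 | r0:7,r1:Mul1,r2:130,r3:Add3

STATUS = VALUE 130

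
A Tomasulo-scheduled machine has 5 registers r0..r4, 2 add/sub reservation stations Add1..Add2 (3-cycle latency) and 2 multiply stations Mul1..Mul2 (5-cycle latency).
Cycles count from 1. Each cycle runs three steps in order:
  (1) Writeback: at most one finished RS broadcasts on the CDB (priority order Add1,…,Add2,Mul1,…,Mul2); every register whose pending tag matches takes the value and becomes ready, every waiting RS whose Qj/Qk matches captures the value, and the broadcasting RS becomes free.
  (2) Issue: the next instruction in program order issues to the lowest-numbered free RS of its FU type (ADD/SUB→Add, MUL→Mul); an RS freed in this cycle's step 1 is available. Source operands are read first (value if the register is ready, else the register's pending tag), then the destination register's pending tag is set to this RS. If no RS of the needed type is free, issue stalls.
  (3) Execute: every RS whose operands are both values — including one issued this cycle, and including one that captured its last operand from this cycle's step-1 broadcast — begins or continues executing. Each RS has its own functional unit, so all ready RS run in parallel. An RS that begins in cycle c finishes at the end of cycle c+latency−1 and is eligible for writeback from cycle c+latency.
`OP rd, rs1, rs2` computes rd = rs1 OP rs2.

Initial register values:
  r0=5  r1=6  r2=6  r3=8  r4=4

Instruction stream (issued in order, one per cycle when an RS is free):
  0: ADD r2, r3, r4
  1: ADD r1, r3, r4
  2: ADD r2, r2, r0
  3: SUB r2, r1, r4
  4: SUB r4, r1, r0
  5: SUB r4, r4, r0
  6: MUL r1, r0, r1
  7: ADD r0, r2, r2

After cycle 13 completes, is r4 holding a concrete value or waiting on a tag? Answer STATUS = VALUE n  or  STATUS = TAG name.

cycle 1: issue ADD r2<-Add1 // r0:5,r1:6,r2:Add1,r3:8,r4:4
cycle 2: issue ADD r1<-Add2 // r0:5,r1:Add2,r2:Add1,r3:8,r4:4
cycle 3: stall // r0:5,r1:Add2,r2:Add1,r3:8,r4:4
cycle 4: CDB Add1=12; issue ADD r2<-Add1 // r0:5,r1:Add2,r2:Add1,r3:8,r4:4
cycle 5: CDB Add2=12; issue SUB r2<-Add2 // r0:5,r1:12,r2:Add2,r3:8,r4:4
cycle 6: stall // r0:5,r1:12,r2:Add2,r3:8,r4:4
cycle 7: CDB Add1=17; issue SUB r4<-Add1 // r0:5,r1:12,r2:Add2,r3:8,r4:Add1
cycle 8: CDB Add2=8; issue SUB r4<-Add2 // r0:5,r1:12,r2:8,r3:8,r4:Add2
cycle 9: issue MUL r1<-Mul1 // r0:5,r1:Mul1,r2:8,r3:8,r4:Add2
cycle 10: CDB Add1=7; issue ADD r0<-Add1 // r0:Add1,r1:Mul1,r2:8,r3:8,r4:Add2
cycle 11: - // r0:Add1,r1:Mul1,r2:8,r3:8,r4:Add2
cycle 12: - // r0:Add1,r1:Mul1,r2:8,r3:8,r4:Add2
cycle 13: CDB Add1=16 // r0:16,r1:Mul1,r2:8,r3:8,r4:Add2

STATUS = TAG Add2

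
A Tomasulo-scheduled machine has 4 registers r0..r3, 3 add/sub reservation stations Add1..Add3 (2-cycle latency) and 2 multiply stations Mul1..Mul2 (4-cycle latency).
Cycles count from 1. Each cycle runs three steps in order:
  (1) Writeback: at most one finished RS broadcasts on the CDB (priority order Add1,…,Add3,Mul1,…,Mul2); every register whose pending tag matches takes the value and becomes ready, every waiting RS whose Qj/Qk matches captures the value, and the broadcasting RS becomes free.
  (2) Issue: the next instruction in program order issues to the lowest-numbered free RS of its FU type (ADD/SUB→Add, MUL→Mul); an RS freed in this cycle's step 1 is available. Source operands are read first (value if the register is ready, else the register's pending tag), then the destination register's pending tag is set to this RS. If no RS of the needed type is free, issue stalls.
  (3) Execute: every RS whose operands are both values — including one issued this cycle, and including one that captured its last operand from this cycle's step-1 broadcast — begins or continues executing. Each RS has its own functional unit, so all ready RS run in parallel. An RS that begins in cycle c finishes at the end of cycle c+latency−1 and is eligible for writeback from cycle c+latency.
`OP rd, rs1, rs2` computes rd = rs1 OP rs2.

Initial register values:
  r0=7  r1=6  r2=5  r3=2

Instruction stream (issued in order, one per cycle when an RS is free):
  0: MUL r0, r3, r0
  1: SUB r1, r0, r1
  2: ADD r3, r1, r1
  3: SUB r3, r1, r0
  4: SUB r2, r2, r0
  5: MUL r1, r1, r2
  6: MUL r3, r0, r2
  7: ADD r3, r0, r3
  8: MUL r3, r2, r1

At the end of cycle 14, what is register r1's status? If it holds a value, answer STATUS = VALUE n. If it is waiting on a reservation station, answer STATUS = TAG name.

STATUS = VALUE -72

cycle 1: issue MUL r0<-Mul1 // r0:Mul1,r1:6,r2:5,r3:2
cycle 2: issue SUB r1<-Add1 // r0:Mul1,r1:Add1,r2:5,r3:2
cycle 3: issue ADD r3<-Add2 // r0:Mul1,r1:Add1,r2:5,r3:Add2
cycle 4: issue SUB r3<-Add3 // r0:Mul1,r1:Add1,r2:5,r3:Add3
cycle 5: CDB Mul1=14; stall // r0:14,r1:Add1,r2:5,r3:Add3
cycle 6: stall // r0:14,r1:Add1,r2:5,r3:Add3
cycle 7: CDB Add1=8; issue SUB r2<-Add1 // r0:14,r1:8,r2:Add1,r3:Add3
cycle 8: issue MUL r1<-Mul1 // r0:14,r1:Mul1,r2:Add1,r3:Add3
cycle 9: CDB Add1=-9; issue MUL r3<-Mul2 // r0:14,r1:Mul1,r2:-9,r3:Mul2
cycle 10: CDB Add2=16; issue ADD r3<-Add1 // r0:14,r1:Mul1,r2:-9,r3:Add1
cycle 11: CDB Add3=-6; stall // r0:14,r1:Mul1,r2:-9,r3:Add1
cycle 12: stall // r0:14,r1:Mul1,r2:-9,r3:Add1
cycle 13: CDB Mul1=-72; issue MUL r3<-Mul1 // r0:14,r1:-72,r2:-9,r3:Mul1
cycle 14: CDB Mul2=-126 // r0:14,r1:-72,r2:-9,r3:Mul1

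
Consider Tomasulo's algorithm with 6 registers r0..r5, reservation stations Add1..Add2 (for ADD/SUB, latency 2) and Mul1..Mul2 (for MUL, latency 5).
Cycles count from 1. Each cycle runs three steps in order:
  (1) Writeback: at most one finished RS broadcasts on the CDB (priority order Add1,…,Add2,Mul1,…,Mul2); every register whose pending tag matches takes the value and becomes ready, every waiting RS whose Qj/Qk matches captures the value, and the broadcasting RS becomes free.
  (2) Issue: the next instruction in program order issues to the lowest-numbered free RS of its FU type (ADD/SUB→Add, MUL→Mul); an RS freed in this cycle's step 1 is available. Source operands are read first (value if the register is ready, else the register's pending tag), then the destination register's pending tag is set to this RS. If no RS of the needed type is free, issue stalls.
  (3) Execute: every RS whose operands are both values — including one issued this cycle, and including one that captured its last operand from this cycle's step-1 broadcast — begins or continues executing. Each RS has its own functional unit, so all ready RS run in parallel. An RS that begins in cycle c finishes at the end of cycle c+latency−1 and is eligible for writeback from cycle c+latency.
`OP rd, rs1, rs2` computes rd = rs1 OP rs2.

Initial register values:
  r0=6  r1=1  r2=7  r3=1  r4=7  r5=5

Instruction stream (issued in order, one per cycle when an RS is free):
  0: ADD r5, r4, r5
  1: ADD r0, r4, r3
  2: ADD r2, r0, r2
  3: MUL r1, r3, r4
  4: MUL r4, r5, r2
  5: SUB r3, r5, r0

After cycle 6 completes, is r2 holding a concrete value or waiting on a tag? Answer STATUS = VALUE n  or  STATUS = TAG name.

  c1: issue ADD r5<-Add1  regs: r0:6,r1:1,r2:7,r3:1,r4:7,r5:Add1
  c2: issue ADD r0<-Add2  regs: r0:Add2,r1:1,r2:7,r3:1,r4:7,r5:Add1
  c3: CDB Add1=12; issue ADD r2<-Add1  regs: r0:Add2,r1:1,r2:Add1,r3:1,r4:7,r5:12
  c4: CDB Add2=8; issue MUL r1<-Mul1  regs: r0:8,r1:Mul1,r2:Add1,r3:1,r4:7,r5:12
  c5: issue MUL r4<-Mul2  regs: r0:8,r1:Mul1,r2:Add1,r3:1,r4:Mul2,r5:12
  c6: CDB Add1=15; issue SUB r3<-Add1  regs: r0:8,r1:Mul1,r2:15,r3:Add1,r4:Mul2,r5:12

STATUS = VALUE 15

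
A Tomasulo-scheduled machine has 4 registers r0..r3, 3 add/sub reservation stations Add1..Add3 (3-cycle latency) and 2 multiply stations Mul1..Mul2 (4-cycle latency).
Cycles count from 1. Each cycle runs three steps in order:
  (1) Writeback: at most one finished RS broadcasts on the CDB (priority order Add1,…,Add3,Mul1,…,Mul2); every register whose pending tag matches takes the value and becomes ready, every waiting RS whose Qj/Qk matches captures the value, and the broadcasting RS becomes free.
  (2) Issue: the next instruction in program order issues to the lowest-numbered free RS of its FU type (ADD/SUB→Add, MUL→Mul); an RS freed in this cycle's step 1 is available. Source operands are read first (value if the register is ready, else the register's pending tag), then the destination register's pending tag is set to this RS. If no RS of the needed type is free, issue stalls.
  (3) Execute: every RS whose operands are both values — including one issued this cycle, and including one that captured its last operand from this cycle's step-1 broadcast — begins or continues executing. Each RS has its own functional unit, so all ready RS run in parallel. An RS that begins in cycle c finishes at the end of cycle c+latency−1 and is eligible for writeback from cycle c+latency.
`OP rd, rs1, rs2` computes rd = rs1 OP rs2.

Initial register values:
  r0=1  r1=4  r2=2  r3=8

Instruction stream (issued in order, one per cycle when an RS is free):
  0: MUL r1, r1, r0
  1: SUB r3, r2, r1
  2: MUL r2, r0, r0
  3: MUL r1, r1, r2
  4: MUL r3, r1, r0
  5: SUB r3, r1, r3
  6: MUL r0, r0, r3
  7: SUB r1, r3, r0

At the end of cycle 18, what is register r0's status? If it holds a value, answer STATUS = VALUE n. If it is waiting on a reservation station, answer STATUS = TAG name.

c1: issue MUL r1<-Mul1 | r0:1,r1:Mul1,r2:2,r3:8
c2: issue SUB r3<-Add1 | r0:1,r1:Mul1,r2:2,r3:Add1
c3: issue MUL r2<-Mul2 | r0:1,r1:Mul1,r2:Mul2,r3:Add1
c4: stall | r0:1,r1:Mul1,r2:Mul2,r3:Add1
c5: CDB Mul1=4; issue MUL r1<-Mul1 | r0:1,r1:Mul1,r2:Mul2,r3:Add1
c6: stall | r0:1,r1:Mul1,r2:Mul2,r3:Add1
c7: CDB Mul2=1; issue MUL r3<-Mul2 | r0:1,r1:Mul1,r2:1,r3:Mul2
c8: CDB Add1=-2; issue SUB r3<-Add1 | r0:1,r1:Mul1,r2:1,r3:Add1
c9: stall | r0:1,r1:Mul1,r2:1,r3:Add1
c10: stall | r0:1,r1:Mul1,r2:1,r3:Add1
c11: CDB Mul1=4; issue MUL r0<-Mul1 | r0:Mul1,r1:4,r2:1,r3:Add1
c12: issue SUB r1<-Add2 | r0:Mul1,r1:Add2,r2:1,r3:Add1
c13: - | r0:Mul1,r1:Add2,r2:1,r3:Add1
c14: - | r0:Mul1,r1:Add2,r2:1,r3:Add1
c15: CDB Mul2=4 | r0:Mul1,r1:Add2,r2:1,r3:Add1
c16: - | r0:Mul1,r1:Add2,r2:1,r3:Add1
c17: - | r0:Mul1,r1:Add2,r2:1,r3:Add1
c18: CDB Add1=0 | r0:Mul1,r1:Add2,r2:1,r3:0

STATUS = TAG Mul1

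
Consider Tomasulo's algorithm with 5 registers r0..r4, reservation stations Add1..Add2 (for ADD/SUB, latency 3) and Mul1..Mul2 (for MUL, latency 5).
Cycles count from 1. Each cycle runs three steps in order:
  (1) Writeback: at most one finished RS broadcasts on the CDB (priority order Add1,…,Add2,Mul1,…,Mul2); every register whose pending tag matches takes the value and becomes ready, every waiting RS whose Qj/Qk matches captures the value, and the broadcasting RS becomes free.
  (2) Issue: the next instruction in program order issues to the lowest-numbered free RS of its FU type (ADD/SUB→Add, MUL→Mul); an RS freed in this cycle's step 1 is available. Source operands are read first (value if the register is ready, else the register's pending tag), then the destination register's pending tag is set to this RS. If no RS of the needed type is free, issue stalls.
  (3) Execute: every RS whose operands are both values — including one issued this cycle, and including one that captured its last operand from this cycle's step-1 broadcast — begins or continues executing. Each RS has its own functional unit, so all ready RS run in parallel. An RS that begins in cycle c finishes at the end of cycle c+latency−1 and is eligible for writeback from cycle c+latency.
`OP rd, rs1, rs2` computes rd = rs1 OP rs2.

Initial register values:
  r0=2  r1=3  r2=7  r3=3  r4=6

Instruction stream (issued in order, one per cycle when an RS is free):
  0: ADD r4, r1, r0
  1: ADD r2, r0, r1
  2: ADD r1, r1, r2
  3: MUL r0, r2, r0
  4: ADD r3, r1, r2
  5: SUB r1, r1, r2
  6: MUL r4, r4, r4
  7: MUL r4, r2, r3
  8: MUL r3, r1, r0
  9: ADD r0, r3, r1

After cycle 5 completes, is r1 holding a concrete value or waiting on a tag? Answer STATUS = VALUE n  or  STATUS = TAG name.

STATUS = TAG Add1

  c1: issue ADD r4<-Add1  regs: r0:2,r1:3,r2:7,r3:3,r4:Add1
  c2: issue ADD r2<-Add2  regs: r0:2,r1:3,r2:Add2,r3:3,r4:Add1
  c3: stall  regs: r0:2,r1:3,r2:Add2,r3:3,r4:Add1
  c4: CDB Add1=5; issue ADD r1<-Add1  regs: r0:2,r1:Add1,r2:Add2,r3:3,r4:5
  c5: CDB Add2=5; issue MUL r0<-Mul1  regs: r0:Mul1,r1:Add1,r2:5,r3:3,r4:5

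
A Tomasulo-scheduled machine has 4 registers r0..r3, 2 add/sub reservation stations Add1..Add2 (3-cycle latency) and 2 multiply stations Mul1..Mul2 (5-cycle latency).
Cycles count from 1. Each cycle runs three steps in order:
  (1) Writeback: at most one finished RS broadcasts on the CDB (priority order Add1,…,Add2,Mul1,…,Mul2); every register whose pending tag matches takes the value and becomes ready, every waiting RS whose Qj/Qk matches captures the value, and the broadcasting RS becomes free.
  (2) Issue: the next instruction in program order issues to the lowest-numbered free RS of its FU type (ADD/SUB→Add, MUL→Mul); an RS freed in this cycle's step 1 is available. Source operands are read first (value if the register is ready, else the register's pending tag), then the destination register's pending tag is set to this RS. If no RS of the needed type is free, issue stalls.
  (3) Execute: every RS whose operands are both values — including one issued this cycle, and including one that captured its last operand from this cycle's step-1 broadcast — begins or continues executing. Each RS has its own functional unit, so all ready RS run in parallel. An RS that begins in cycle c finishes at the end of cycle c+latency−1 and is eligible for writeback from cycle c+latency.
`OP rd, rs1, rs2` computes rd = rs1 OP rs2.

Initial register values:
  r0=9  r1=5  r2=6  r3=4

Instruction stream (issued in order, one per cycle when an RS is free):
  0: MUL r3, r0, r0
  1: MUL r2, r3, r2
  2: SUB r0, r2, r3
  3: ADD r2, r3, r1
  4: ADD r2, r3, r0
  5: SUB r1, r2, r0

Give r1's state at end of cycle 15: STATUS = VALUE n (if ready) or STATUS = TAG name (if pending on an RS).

cycle 1: issue MUL r3<-Mul1 // r0:9,r1:5,r2:6,r3:Mul1
cycle 2: issue MUL r2<-Mul2 // r0:9,r1:5,r2:Mul2,r3:Mul1
cycle 3: issue SUB r0<-Add1 // r0:Add1,r1:5,r2:Mul2,r3:Mul1
cycle 4: issue ADD r2<-Add2 // r0:Add1,r1:5,r2:Add2,r3:Mul1
cycle 5: stall // r0:Add1,r1:5,r2:Add2,r3:Mul1
cycle 6: CDB Mul1=81; stall // r0:Add1,r1:5,r2:Add2,r3:81
cycle 7: stall // r0:Add1,r1:5,r2:Add2,r3:81
cycle 8: stall // r0:Add1,r1:5,r2:Add2,r3:81
cycle 9: CDB Add2=86; issue ADD r2<-Add2 // r0:Add1,r1:5,r2:Add2,r3:81
cycle 10: stall // r0:Add1,r1:5,r2:Add2,r3:81
cycle 11: CDB Mul2=486; stall // r0:Add1,r1:5,r2:Add2,r3:81
cycle 12: stall // r0:Add1,r1:5,r2:Add2,r3:81
cycle 13: stall // r0:Add1,r1:5,r2:Add2,r3:81
cycle 14: CDB Add1=405; issue SUB r1<-Add1 // r0:405,r1:Add1,r2:Add2,r3:81
cycle 15: - // r0:405,r1:Add1,r2:Add2,r3:81

STATUS = TAG Add1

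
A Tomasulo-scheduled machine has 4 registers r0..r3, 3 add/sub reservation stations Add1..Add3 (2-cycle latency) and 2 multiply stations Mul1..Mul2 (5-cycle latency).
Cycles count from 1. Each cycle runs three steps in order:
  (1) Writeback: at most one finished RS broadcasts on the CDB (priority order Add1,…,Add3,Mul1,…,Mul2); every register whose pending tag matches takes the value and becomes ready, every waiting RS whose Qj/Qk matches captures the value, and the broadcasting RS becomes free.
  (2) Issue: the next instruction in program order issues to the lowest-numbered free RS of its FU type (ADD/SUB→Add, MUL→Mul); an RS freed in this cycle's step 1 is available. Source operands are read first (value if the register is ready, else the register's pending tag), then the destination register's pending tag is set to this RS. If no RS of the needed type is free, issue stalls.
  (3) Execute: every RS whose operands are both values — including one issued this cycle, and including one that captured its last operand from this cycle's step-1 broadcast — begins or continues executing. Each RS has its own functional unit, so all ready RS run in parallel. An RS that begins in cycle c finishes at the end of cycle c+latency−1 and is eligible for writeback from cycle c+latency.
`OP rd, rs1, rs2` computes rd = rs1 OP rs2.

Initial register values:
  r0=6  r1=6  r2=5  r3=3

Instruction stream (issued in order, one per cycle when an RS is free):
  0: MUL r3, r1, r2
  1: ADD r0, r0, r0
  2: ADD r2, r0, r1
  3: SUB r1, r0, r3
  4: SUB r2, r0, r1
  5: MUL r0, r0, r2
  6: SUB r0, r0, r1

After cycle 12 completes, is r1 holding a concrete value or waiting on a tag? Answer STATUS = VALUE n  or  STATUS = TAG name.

STATUS = VALUE -18

  c1: issue MUL r3<-Mul1  regs: r0:6,r1:6,r2:5,r3:Mul1
  c2: issue ADD r0<-Add1  regs: r0:Add1,r1:6,r2:5,r3:Mul1
  c3: issue ADD r2<-Add2  regs: r0:Add1,r1:6,r2:Add2,r3:Mul1
  c4: CDB Add1=12; issue SUB r1<-Add1  regs: r0:12,r1:Add1,r2:Add2,r3:Mul1
  c5: issue SUB r2<-Add3  regs: r0:12,r1:Add1,r2:Add3,r3:Mul1
  c6: CDB Add2=18; issue MUL r0<-Mul2  regs: r0:Mul2,r1:Add1,r2:Add3,r3:Mul1
  c7: CDB Mul1=30; issue SUB r0<-Add2  regs: r0:Add2,r1:Add1,r2:Add3,r3:30
  c8: -  regs: r0:Add2,r1:Add1,r2:Add3,r3:30
  c9: CDB Add1=-18  regs: r0:Add2,r1:-18,r2:Add3,r3:30
  c10: -  regs: r0:Add2,r1:-18,r2:Add3,r3:30
  c11: CDB Add3=30  regs: r0:Add2,r1:-18,r2:30,r3:30
  c12: -  regs: r0:Add2,r1:-18,r2:30,r3:30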